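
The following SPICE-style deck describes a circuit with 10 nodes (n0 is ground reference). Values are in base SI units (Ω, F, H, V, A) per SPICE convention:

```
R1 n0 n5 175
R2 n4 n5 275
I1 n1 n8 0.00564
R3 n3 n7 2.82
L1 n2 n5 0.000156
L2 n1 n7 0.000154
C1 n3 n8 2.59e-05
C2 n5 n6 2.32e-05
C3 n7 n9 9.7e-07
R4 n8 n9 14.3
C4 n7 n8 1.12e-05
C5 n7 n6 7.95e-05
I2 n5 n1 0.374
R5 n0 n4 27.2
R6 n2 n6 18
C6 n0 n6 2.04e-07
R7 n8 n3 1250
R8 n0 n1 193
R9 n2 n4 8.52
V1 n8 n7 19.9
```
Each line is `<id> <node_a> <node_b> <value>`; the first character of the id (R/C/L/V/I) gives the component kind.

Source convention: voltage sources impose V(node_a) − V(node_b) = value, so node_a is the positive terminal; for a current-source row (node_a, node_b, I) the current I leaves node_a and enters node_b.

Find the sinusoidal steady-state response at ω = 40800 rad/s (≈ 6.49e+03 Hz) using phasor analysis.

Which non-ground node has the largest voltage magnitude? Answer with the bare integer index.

Apply KCL at each of the 9 non-ground nodes and solve the resulting linear system.
Node n1: branches {I1, L2, I2, R8} → V_1 = -0.1377+1.618j
Node n2: branches {L1, R6, R9} → V_2 = -0.1035-0.2037j
Node n3: branches {R3, C1, R7} → V_3 = 17.69+5.298j
Node n4: branches {R2, R5, R9} → V_4 = -0.08169-0.1559j
Node n5: branches {R1, R2, L1, C2, I2} → V_5 = -0.2030-0.1902j
Node n6: branches {C2, C5, R6, C6} → V_6 = -0.1877-0.5859j
Node n7: branches {R3, L2, C3, C4, C5, V1} → V_7 = -0.1903-0.7014j
Node n8: branches {I1, C1, R4, C4, R7, V1} → V_8 = 19.71-0.7014j
Node n9: branches {C3, R4} → V_9 = 14.88-9.231j
Source currents: i(V1)=-6.673-11.82j

8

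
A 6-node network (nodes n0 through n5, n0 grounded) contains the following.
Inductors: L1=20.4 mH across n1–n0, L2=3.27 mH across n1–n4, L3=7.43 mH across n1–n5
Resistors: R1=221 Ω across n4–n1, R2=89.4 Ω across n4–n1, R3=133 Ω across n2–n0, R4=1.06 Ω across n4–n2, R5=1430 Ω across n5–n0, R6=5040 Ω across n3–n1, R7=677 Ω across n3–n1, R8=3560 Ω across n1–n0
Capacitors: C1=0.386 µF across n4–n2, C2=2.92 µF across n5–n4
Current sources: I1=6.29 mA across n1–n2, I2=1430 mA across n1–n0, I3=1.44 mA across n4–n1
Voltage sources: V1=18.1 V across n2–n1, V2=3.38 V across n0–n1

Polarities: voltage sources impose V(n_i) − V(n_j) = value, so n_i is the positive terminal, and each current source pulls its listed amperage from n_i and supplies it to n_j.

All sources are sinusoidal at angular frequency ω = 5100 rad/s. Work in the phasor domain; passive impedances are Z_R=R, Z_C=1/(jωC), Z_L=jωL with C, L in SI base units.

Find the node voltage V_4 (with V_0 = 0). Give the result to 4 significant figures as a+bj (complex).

14.39+0.4792j V

Element admittances at ω=5100 rad/s:
  Y(L1) = 0.000-0.009612j S between n1,n0
  Y(L2) = 0.000-0.05996j S between n1,n4
  Y(R1) = 0.004525+0.000j S between n4,n1
  Y(C1) = 0.000+0.001969j S between n4,n2
  Y(R2) = 0.01119+0.000j S between n4,n1
  Y(R3) = 0.007519+0.000j S between n2,n0
  I1: injects 0.00629 A into n2 (from n1)
  Y(R4) = 0.9434+0.000j S between n4,n2
  Y(R5) = 0.0006993+0.000j S between n5,n0
  Y(R6) = 0.0001984+0.000j S between n3,n1
  I2: injects 1.43 A into n0 (from n1)
  I3: injects 0.00144 A into n1 (from n4)
  Y(R7) = 0.001477+0.000j S between n3,n1
  Y(L3) = 0.000-0.02639j S between n1,n5
  Y(R8) = 0.0002809+0.000j S between n1,n0
  Y(C2) = 0.000+0.01489j S between n5,n4
  V1: constraint V(n2)−V(n1) = 18.1
  V2: constraint V(n0)−V(n1) = 3.38
Assemble and solve the 7×7 MNA system:
  V(n1)=-3.380+0.000j  V(n2)=14.72+0.000j  V(n3)=-3.380+0.000j  V(n4)=14.39+0.4792j  V(n5)=-26.33+0.9807j
  i(V1)=-0.4211+0.4514j  i(V2)=1.521+0.03317j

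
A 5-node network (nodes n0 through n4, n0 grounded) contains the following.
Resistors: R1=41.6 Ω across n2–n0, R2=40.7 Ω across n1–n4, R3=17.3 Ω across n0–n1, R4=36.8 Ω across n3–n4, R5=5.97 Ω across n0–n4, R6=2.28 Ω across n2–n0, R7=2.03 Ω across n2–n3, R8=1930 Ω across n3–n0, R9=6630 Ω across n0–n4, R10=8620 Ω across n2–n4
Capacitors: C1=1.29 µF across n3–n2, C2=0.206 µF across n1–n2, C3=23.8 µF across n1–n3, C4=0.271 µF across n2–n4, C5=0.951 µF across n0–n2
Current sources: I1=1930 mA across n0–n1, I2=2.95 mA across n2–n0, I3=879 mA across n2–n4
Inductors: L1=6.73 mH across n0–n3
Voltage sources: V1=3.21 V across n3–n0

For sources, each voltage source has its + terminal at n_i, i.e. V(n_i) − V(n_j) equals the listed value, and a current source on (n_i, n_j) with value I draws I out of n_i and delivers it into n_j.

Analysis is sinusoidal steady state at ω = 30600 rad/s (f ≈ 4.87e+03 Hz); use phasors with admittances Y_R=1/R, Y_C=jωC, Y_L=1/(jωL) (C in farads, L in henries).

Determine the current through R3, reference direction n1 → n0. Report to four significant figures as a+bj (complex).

MNA unknowns: 4 node voltages V₁..V_4 plus 1 source current (V1)
R1: Y=0.02404+0.000j on G[2,0]
R2: Y=0.02457+0.000j on G[1,4]
R3: Y=0.05780+0.000j on G[0,1]
C1: Y=0.000+0.03947j on G[3,2]
C2: Y=0.000+0.006304j on G[1,2]
I1: z[0]−=1.93, z[1]+=1.93
R4: Y=0.02717+0.000j on G[3,4]
I2: z[2]−=0.00295, z[0]+=0.00295
R5: Y=0.1675+0.000j on G[0,4]
C3: Y=0.000+0.7283j on G[1,3]
R6: Y=0.4386+0.000j on G[2,0]
C4: Y=0.000+0.008293j on G[2,4]
R7: Y=0.4926+0.000j on G[2,3]
C5: Y=0.000+0.02910j on G[0,2]
R8: Y=0.0005181+0.000j on G[3,0]
I3: z[2]−=0.879, z[4]+=0.879
R9: Y=0.0001508+0.000j on G[0,4]
L1: Y=0.000-0.004856j on G[0,3]
R10: Y=0.0001160+0.000j on G[2,4]
V1: row V3−V0=3.21, i_V1 at 3,0
solve → V1=3.444-2.399j, V2=0.7634+0.1302j, V3=3.210+0.000j, V4=4.767-0.4197j
aux → i_V1=0.5778+0.1422j

0.1991-0.1387j A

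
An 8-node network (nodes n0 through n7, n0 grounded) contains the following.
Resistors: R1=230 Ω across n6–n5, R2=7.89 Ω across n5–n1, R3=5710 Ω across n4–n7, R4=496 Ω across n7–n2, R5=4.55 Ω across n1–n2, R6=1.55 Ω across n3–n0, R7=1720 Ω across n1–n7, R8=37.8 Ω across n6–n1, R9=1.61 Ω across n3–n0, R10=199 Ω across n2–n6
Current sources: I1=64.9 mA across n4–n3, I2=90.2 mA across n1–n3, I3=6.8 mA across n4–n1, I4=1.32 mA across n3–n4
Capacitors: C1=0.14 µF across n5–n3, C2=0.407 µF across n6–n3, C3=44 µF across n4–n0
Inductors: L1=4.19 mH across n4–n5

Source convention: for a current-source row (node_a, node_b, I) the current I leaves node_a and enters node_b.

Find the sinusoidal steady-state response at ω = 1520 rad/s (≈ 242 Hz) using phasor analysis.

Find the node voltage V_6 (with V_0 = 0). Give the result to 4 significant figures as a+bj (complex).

-0.5201+1.770j V

MNA unknowns: 7 node voltages V₁..V_7
R1: Y=0.004348+0.000j on G[6,5]
R2: Y=0.1267+0.000j on G[5,1]
R3: Y=0.0001751+0.000j on G[4,7]
R4: Y=0.002016+0.000j on G[7,2]
I1: z[4]−=0.0649, z[3]+=0.0649
R5: Y=0.2198+0.000j on G[1,2]
R6: Y=0.6452+0.000j on G[3,0]
C1: Y=0.000+0.0002128j on G[5,3]
C2: Y=0.000+0.0006186j on G[6,3]
R7: Y=0.0005814+0.000j on G[1,7]
R8: Y=0.02646+0.000j on G[6,1]
I2: z[1]−=0.0902, z[3]+=0.0902
I3: z[4]−=0.0068, z[1]+=0.0068
C3: Y=0.000+0.06688j on G[4,0]
L1: Y=0.000-0.1570j on G[4,5]
R9: Y=0.6211+0.000j on G[3,0]
R10: Y=0.005025+0.000j on G[2,6]
I4: z[3]−=0.00132, z[4]+=0.00132
solve → V1=-0.6275+1.760j, V2=-0.6248+1.760j, V3=0.1203-0.0003325j, V4=0.006296+2.277j, V5=0.003074+1.756j, V6=-0.5201+1.770j, V7=-0.5855+1.793j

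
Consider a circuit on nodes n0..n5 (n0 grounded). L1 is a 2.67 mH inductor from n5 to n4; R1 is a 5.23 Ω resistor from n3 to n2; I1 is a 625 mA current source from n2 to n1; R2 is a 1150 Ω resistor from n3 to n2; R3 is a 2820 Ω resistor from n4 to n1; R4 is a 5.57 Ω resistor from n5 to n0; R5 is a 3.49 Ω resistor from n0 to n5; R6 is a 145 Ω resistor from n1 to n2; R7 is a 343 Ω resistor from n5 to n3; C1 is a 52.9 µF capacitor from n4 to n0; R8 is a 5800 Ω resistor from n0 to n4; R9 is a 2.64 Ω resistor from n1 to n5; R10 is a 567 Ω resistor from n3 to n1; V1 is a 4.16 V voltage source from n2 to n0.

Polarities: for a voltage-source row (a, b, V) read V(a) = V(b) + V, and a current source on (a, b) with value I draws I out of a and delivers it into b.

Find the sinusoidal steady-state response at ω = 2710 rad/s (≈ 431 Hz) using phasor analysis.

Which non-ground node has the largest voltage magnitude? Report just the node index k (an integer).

4

MNA unknowns: 5 node voltages V₁..V_5 plus 1 source current (V1)
L1: Y=0.000-0.1382j on G[5,4]
R1: Y=0.1912+0.000j on G[3,2]
I1: z[2]−=0.625, z[1]+=0.625
R2: Y=0.0008696+0.000j on G[3,2]
R3: Y=0.0003546+0.000j on G[4,1]
R4: Y=0.1795+0.000j on G[5,0]
R5: Y=0.2865+0.000j on G[0,5]
R6: Y=0.006897+0.000j on G[1,2]
R7: Y=0.002915+0.000j on G[5,3]
C1: Y=0.000+0.1434j on G[4,0]
R8: Y=0.0001724+0.000j on G[0,4]
R9: Y=0.3788+0.000j on G[1,5]
R10: Y=0.001764+0.000j on G[3,1]
V1: row V2−V0=4.16, i_V1 at 2,0
solve → V1=1.740+0.1524j, V2=4.160+0.000j, V3=4.077+0.003739j, V4=-0.5276-4.467j, V5=0.03711+0.1602j
aux → i_V1=-0.6576+0.001769j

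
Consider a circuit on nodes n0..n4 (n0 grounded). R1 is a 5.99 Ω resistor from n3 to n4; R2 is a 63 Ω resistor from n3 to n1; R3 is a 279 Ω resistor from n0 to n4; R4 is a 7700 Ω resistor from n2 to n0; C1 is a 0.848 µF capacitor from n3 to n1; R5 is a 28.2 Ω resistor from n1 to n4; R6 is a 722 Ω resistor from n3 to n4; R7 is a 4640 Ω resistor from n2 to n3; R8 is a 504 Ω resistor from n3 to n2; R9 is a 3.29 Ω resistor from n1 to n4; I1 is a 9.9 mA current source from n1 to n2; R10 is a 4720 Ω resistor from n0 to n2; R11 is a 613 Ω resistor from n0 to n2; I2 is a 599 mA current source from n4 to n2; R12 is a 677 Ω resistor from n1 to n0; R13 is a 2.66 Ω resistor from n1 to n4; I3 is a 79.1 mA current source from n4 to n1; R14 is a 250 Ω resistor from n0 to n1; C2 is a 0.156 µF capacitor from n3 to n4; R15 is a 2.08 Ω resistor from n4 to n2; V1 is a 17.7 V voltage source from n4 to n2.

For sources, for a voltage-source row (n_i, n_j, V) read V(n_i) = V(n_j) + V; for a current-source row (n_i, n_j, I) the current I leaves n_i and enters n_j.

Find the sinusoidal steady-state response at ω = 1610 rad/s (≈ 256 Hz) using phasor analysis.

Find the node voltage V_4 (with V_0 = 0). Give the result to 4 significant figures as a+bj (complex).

3.132+0.0002251j V

Element admittances at ω=1610 rad/s:
  Y(R1) = 0.1669+0.000j S between n3,n4
  Y(R2) = 0.01587+0.000j S between n3,n1
  Y(R3) = 0.003584+0.000j S between n0,n4
  Y(R4) = 0.0001299+0.000j S between n2,n0
  Y(C1) = 0.000+0.001365j S between n3,n1
  Y(R5) = 0.03546+0.000j S between n1,n4
  Y(R6) = 0.001385+0.000j S between n3,n4
  Y(R7) = 0.0002155+0.000j S between n2,n3
  Y(R8) = 0.001984+0.000j S between n3,n2
  Y(R9) = 0.3040+0.000j S between n1,n4
  I1: injects 0.0099 A into n2 (from n1)
  Y(R10) = 0.0002119+0.000j S between n0,n2
  Y(R11) = 0.001631+0.000j S between n0,n2
  I2: injects 0.599 A into n2 (from n4)
  Y(R12) = 0.001477+0.000j S between n1,n0
  Y(R13) = 0.3759+0.000j S between n1,n4
  I3: injects 0.0791 A into n1 (from n4)
  Y(R14) = 0.004000+0.000j S between n0,n1
  Y(C2) = 0.000+0.0002512j S between n3,n4
  Y(R15) = 0.4808+0.000j S between n4,n2
  V1: constraint V(n4)−V(n2) = 17.7
Assemble and solve the 5×5 MNA system:
  V(n1)=3.198-0.0002284j  V(n2)=-14.57+0.0002251j  V(n3)=2.929+0.002434j  V(n4)=3.132+0.0002251j
  i(V1)=-9.186-4.415e-06j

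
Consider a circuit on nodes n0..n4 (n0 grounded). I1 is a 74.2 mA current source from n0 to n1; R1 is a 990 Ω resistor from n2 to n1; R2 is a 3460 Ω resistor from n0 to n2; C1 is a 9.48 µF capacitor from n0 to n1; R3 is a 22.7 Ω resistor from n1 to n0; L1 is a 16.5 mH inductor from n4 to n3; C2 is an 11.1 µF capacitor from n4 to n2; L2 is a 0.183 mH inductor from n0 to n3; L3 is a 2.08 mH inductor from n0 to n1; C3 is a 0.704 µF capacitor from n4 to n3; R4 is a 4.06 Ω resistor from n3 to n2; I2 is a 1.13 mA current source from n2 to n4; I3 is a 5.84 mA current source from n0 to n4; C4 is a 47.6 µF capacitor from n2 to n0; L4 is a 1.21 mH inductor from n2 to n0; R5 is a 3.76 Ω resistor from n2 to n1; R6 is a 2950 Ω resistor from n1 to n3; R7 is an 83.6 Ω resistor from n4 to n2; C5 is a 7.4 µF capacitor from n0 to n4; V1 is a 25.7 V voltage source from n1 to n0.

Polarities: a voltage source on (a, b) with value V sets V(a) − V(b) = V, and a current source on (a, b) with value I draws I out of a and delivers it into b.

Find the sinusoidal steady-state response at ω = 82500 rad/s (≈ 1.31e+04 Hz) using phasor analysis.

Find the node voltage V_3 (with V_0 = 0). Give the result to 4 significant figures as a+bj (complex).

Apply KCL at each of the 4 non-ground nodes and solve the resulting linear system.
Node n1: branches {I1, R1, C1, R3, L3, R5, R6, V1} → V_1 = 25.70+0.000j
Node n2: branches {R1, R2, C2, R4, I2, C4, L4, R5, R7} → V_2 = 0.1066-1.619j
Node n3: branches {L1, L2, C3, R4, R6} → V_3 = 0.4310-1.585j
Node n4: branches {L1, C2, C3, I2, I3, R7, C5} → V_4 = 0.07256-0.9984j
Source currents: i(V1)=-7.899-20.38j

0.4310-1.585j V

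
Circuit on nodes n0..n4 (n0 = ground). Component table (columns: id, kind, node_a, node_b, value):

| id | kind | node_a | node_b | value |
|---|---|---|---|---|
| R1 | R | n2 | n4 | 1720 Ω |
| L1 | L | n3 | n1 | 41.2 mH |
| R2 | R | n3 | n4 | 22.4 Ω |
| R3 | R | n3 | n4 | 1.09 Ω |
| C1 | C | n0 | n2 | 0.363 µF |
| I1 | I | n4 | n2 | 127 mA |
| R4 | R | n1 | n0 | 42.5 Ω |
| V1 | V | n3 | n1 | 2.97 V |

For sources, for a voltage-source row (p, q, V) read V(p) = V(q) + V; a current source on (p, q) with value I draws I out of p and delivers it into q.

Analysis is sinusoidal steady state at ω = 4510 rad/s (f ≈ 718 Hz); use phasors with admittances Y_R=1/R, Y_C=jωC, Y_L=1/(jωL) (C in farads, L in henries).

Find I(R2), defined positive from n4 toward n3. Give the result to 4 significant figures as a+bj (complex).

Element admittances at ω=4510 rad/s:
  Y(R1) = 0.0005814+0.000j S between n2,n4
  Y(L1) = 0.000-0.005382j S between n3,n1
  Y(R2) = 0.04464+0.000j S between n3,n4
  Y(R3) = 0.9174+0.000j S between n3,n4
  Y(C1) = 0.000+0.001637j S between n0,n2
  I1: injects 0.127 A into n2 (from n4)
  Y(R4) = 0.02353+0.000j S between n1,n0
  V1: constraint V(n3)−V(n1) = 2.97
Assemble and solve the 5×5 MNA system:
  V(n1)=-4.764-1.650j  V(n2)=23.72-68.47j  V(n3)=-1.794-1.650j  V(n4)=-1.911-1.691j
  i(V1)=-0.1121-0.02284j

-0.005202-0.001802j A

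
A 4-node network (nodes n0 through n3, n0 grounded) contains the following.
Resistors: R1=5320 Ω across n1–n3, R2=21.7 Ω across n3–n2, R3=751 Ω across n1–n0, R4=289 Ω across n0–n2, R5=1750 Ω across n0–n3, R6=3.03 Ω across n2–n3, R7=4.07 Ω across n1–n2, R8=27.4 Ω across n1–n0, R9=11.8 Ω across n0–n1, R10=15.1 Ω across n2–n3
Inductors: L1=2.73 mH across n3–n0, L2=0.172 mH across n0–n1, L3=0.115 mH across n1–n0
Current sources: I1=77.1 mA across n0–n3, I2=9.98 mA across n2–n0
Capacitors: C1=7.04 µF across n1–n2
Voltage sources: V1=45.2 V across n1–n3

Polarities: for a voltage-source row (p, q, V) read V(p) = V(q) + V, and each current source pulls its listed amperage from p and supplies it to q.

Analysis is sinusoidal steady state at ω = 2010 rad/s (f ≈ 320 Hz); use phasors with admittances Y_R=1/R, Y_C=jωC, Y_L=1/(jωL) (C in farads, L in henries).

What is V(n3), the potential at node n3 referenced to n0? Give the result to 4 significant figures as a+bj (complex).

-44.09+0.007035j V

MNA unknowns: 3 node voltages V₁..V_3 plus 1 source current (V1)
R1: Y=0.0001880+0.000j on G[1,3]
R2: Y=0.04608+0.000j on G[3,2]
R3: Y=0.001332+0.000j on G[1,0]
L1: Y=0.000-0.1822j on G[3,0]
R4: Y=0.003460+0.000j on G[0,2]
R5: Y=0.0005714+0.000j on G[0,3]
L2: Y=0.000-2.893j on G[0,1]
R6: Y=0.3300+0.000j on G[2,3]
R7: Y=0.2457+0.000j on G[1,2]
I1: z[0]−=0.0771, z[3]+=0.0771
I2: z[2]−=0.00998, z[0]+=0.00998
R8: Y=0.03650+0.000j on G[1,0]
R9: Y=0.08475+0.000j on G[0,1]
C1: Y=0.000+0.01415j on G[1,2]
L3: Y=0.000-4.326j on G[1,0]
R10: Y=0.06623+0.000j on G[2,3]
V1: row V1−V3=45.2, i_V1 at 1,3
solve → V1=1.113+0.007035j, V2=-27.81+0.5988j, V3=-44.09+0.007035j
aux → i_V1=-7.310+7.773j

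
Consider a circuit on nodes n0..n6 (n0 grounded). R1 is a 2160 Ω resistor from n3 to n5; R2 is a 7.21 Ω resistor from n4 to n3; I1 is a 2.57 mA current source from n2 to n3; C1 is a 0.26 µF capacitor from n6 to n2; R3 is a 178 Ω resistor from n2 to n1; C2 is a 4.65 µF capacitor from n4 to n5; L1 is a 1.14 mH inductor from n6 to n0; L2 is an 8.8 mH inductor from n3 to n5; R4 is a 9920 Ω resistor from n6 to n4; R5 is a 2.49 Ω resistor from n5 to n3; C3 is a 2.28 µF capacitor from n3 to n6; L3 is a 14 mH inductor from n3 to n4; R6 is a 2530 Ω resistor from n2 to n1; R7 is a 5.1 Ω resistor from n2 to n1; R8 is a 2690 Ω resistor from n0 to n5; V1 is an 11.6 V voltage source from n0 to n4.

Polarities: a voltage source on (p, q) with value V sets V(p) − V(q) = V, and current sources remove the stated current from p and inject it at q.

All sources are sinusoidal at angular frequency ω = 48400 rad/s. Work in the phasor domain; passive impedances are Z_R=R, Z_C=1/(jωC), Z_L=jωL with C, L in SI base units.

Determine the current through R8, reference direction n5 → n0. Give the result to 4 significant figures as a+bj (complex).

-0.004568-0.0001461j A

Apply KCL at each of the 6 non-ground nodes and solve the resulting linear system.
Node n1: branches {R3, R6, R7} → V_1 = -14.45-0.7002j
Node n2: branches {I1, C1, R3, R6, R7} → V_2 = -14.45-0.7002j
Node n3: branches {R1, R2, I1, L2, R5, C3, L3} → V_3 = -12.08-0.7766j
Node n4: branches {R2, C2, R4, L3, V1} → V_4 = -11.60+0.000j
Node n5: branches {R1, C2, L2, R5, R8} → V_5 = -12.29-0.3929j
Node n6: branches {C1, L1, R4, C3} → V_6 = -14.45-0.9045j
Source currents: i(V1)=-0.02096+0.2617j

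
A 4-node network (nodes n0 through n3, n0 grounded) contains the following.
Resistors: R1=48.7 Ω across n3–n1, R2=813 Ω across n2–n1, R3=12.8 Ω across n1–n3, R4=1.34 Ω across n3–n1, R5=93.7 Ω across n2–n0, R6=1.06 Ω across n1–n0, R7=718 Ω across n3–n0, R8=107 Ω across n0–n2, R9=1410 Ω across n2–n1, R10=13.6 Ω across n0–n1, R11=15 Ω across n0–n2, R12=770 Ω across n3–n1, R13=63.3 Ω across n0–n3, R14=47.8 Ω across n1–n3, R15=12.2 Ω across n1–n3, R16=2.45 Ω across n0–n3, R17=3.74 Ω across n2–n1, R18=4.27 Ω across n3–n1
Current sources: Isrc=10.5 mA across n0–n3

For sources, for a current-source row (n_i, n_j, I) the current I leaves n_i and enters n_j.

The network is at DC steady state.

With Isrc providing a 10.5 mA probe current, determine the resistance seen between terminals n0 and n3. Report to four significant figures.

MNA unknowns: 3 node voltages V₁..V_3
R1: Y=0.02053 on G[3,1]
R2: Y=0.001230 on G[2,1]
R3: Y=0.07812 on G[1,3]
R4: Y=0.7463 on G[3,1]
R5: Y=0.01067 on G[2,0]
R6: Y=0.9434 on G[1,0]
R7: Y=0.001393 on G[3,0]
R8: Y=0.009346 on G[0,2]
R9: Y=0.0007092 on G[2,1]
R10: Y=0.07353 on G[0,1]
R11: Y=0.06667 on G[0,2]
R12: Y=0.001299 on G[3,1]
R13: Y=0.01580 on G[0,3]
R14: Y=0.02092 on G[1,3]
R15: Y=0.08197 on G[1,3]
R16: Y=0.4082 on G[0,3]
R17: Y=0.2674 on G[2,1]
R18: Y=0.2342 on G[3,1]
Isrc: z[0]−=0.0105, z[3]+=0.0105
solve → V1=0.005535, V2=0.004187, V3=0.01060

R_eq = 1.009 Ω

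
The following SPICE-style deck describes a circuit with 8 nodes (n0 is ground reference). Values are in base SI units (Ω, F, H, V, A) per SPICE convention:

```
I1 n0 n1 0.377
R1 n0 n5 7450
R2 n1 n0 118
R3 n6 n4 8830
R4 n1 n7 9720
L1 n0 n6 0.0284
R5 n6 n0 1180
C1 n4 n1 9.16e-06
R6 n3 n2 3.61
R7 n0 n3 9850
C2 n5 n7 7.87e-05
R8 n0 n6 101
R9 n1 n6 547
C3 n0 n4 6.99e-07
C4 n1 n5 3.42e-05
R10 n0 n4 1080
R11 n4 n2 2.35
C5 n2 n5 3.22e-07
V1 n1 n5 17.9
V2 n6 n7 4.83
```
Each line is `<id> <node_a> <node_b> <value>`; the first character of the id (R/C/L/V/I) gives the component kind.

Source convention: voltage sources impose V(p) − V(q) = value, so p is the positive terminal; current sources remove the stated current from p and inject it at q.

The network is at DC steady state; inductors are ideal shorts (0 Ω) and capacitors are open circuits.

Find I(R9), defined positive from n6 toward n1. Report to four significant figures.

Element admittances at DC:
  I1: injects 0.377 A into n1 (from n0)
  Y(R1) = 0.0001342 S between n0,n5
  Y(R2) = 0.008475 S between n1,n0
  Y(R3) = 0.0001133 S between n6,n4
  Y(R4) = 0.0001029 S between n1,n7
  L1: short n0↔n6 (DC inductor)
  Y(R5) = 0.0008475 S between n6,n0
  Y(C1) = 0.000 S between n4,n1
  Y(R6) = 0.2770 S between n3,n2
  Y(R7) = 0.0001015 S between n0,n3
  Y(C2) = 0.000 S between n5,n7
  Y(R8) = 0.009901 S between n0,n6
  Y(R9) = 0.001828 S between n1,n6
  Y(C3) = 0.000 S between n0,n4
  Y(C4) = 0.000 S between n1,n5
  Y(R10) = 0.0009259 S between n0,n4
  Y(R11) = 0.4255 S between n4,n2
  Y(C5) = 0.000 S between n2,n5
  V1: constraint V(n1)−V(n5) = 17.9
  V2: constraint V(n6)−V(n7) = 4.83
Assemble and solve the 10×10 MNA system:
  V(n1)=35.95  V(n2)=0.000  V(n3)=0.000  V(n4)=0.000  V(n5)=18.05  V(n6)=0.000  V(n7)=-4.830
  i(L1)=-0.06992  i(V1)=0.002423  i(V2)=-0.004195

-0.06572 A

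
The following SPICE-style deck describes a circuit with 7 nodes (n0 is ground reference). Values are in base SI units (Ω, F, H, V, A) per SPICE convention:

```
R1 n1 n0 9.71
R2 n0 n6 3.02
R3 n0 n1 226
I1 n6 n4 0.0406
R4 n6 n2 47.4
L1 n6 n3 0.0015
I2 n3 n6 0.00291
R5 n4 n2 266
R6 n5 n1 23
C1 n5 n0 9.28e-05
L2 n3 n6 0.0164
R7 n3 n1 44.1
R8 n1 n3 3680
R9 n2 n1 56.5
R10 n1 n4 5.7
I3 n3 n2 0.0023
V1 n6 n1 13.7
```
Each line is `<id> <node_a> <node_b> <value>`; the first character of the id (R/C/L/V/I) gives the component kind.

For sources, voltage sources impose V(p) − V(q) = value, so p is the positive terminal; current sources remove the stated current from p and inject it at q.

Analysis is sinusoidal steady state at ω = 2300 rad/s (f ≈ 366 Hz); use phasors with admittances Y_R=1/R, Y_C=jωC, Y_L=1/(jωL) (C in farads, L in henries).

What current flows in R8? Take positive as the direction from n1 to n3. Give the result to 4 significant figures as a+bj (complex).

MNA unknowns: 6 node voltages V₁..V_6 plus 1 source current (V1)
R1: Y=0.1030+0.000j on G[1,0]
R2: Y=0.3311+0.000j on G[0,6]
R3: Y=0.004425+0.000j on G[0,1]
I1: z[6]−=0.0406, z[4]+=0.0406
R4: Y=0.02110+0.000j on G[6,2]
L1: Y=0.000-0.2899j on G[6,3]
I2: z[3]−=0.00291, z[6]+=0.00291
R5: Y=0.003759+0.000j on G[4,2]
R6: Y=0.04348+0.000j on G[5,1]
C1: Y=0.000+0.2134j on G[5,0]
L2: Y=0.000-0.02651j on G[3,6]
R7: Y=0.02268+0.000j on G[3,1]
R8: Y=0.0002717+0.000j on G[1,3]
R9: Y=0.01770+0.000j on G[2,1]
R10: Y=0.1754+0.000j on G[1,4]
I3: z[3]−=0.0023, z[2]+=0.0023
V1: row V6−V1=13.7, i_V1 at 6,1
solve → V1=-9.442+0.1672j, V2=-2.564+0.1672j, V3=4.185-0.8377j, V4=-9.071+0.1672j, V5=-0.3435+1.853j, V6=4.258+0.1672j
aux → i_V1=-1.909-0.03230j

-0.003703+0.0002731j A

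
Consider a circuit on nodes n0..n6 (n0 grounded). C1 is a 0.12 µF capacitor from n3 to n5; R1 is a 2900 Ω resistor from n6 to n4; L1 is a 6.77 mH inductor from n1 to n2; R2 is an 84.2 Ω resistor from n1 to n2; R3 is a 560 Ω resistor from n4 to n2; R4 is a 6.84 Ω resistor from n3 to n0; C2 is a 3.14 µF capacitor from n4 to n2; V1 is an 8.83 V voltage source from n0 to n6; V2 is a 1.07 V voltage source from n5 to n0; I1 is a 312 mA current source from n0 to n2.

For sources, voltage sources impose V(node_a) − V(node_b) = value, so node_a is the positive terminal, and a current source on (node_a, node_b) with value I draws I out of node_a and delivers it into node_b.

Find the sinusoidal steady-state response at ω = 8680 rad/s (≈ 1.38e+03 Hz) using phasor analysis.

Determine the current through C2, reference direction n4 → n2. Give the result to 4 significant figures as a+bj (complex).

-0.3107-0.02035j A

Element admittances at ω=8680 rad/s:
  Y(C1) = 0.000+0.001042j S between n3,n5
  Y(R1) = 0.0003448+0.000j S between n6,n4
  Y(L1) = 0.000-0.01702j S between n1,n2
  Y(R2) = 0.01188+0.000j S between n1,n2
  Y(R3) = 0.001786+0.000j S between n4,n2
  Y(R4) = 0.1462+0.000j S between n3,n0
  Y(C2) = 0.000+0.02726j S between n4,n2
  V1: constraint V(n0)−V(n6) = 8.83
  V2: constraint V(n5)−V(n0) = 1.07
  I1: injects 0.312 A into n2 (from n0)
Assemble and solve the 8×8 MNA system:
  V(n1)=896.7-11.40j  V(n2)=896.7-11.40j  V(n3)=5.431e-05+0.007623j  V(n4)=896.0+0.000j  V(n5)=1.070+0.000j  V(n6)=-8.830+0.000j
  i(V1)=-0.3120+0.000j  i(V2)=-7.940e-06-0.001114j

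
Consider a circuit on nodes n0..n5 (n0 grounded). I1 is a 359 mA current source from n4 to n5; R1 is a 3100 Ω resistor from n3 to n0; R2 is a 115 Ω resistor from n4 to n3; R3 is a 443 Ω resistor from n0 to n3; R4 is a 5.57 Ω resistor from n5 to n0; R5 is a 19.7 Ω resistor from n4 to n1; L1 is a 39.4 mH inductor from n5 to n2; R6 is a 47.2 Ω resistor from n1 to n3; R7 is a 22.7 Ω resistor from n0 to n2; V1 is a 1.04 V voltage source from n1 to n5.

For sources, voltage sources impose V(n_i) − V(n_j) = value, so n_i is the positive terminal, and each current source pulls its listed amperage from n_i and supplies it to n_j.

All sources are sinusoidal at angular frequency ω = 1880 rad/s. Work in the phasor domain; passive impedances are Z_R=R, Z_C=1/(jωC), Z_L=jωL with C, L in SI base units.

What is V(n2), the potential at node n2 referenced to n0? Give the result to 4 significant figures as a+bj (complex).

MNA unknowns: 5 node voltages V₁..V_5 plus 1 source current (V1)
I1: z[4]−=0.359, z[5]+=0.359
R1: Y=0.0003226+0.000j on G[3,0]
R2: Y=0.008696+0.000j on G[4,3]
R3: Y=0.002257+0.000j on G[0,3]
R4: Y=0.1795+0.000j on G[5,0]
R5: Y=0.05076+0.000j on G[4,1]
L1: Y=0.000-0.01350j on G[5,2]
R6: Y=0.02119+0.000j on G[1,3]
R7: Y=0.04405+0.000j on G[0,2]
V1: row V1−V5=1.04, i_V1 at 1,5
solve → V1=1.050+0.0006706j, V2=0.001054-0.002769j, V3=-0.7201+0.0006151j, V4=-5.247+0.0006625j, V5=0.01009+0.0006706j
aux → i_V1=-0.3571-1.587e-06j

0.001054-0.002769j V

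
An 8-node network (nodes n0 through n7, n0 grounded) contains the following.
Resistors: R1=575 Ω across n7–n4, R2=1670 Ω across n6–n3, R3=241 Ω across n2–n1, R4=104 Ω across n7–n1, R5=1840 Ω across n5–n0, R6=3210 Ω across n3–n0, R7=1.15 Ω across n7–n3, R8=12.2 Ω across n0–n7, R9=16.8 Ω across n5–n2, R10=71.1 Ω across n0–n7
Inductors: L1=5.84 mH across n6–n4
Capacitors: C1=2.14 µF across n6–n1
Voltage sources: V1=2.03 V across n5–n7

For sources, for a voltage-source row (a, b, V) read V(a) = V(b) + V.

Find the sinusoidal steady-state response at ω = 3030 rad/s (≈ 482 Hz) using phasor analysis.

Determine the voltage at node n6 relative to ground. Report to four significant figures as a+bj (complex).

MNA unknowns: 7 node voltages V₁..V_7 plus 1 source current (V1)
R1: Y=0.001739+0.000j on G[7,4]
R2: Y=0.0005988+0.000j on G[6,3]
R3: Y=0.004149+0.000j on G[2,1]
L1: Y=0.000-0.05651j on G[6,4]
R4: Y=0.009615+0.000j on G[7,1]
R5: Y=0.0005435+0.000j on G[5,0]
R6: Y=0.0003115+0.000j on G[3,0]
R7: Y=0.8696+0.000j on G[7,3]
R8: Y=0.08197+0.000j on G[0,7]
R9: Y=0.05952+0.000j on G[5,2]
C1: Y=0.000+0.006484j on G[6,1]
R10: Y=0.01406+0.000j on G[0,7]
V1: row V5−V7=2.03, i_V1 at 5,7
solve → V1=0.4926-0.02289j, V2=1.919-0.001492j, V3=-0.01107+9.783e-05j, V4=0.4489+0.1285j, V5=2.019-3.156e-07j, V6=0.4449+0.1427j, V7=-0.01139-3.156e-07j
aux → i_V1=-0.007017-8.879e-05j

0.4449+0.1427j V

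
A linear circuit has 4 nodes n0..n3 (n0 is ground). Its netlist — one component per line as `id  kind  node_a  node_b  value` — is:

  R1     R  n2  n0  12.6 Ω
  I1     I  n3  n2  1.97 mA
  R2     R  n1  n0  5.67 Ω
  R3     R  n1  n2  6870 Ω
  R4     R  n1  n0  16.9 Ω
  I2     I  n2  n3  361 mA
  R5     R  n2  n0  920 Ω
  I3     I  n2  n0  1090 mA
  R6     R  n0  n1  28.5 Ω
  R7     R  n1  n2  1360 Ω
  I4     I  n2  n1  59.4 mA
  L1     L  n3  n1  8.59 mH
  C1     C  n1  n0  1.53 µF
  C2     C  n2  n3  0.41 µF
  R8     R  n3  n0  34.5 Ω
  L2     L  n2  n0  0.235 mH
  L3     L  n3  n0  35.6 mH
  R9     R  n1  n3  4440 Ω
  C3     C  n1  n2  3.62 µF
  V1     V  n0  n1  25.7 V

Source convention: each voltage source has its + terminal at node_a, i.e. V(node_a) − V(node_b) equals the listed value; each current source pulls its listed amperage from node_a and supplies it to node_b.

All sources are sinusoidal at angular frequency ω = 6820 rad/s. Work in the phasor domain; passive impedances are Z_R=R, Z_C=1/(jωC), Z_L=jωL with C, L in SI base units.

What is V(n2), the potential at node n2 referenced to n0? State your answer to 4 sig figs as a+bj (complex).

0.6810-2.737j V

MNA unknowns: 3 node voltages V₁..V_3 plus 1 source current (V1)
R1: Y=0.07937+0.000j on G[2,0]
I1: z[3]−=0.00197, z[2]+=0.00197
R2: Y=0.1764+0.000j on G[1,0]
R3: Y=0.0001456+0.000j on G[1,2]
R4: Y=0.05917+0.000j on G[1,0]
I2: z[2]−=0.361, z[3]+=0.361
R5: Y=0.001087+0.000j on G[2,0]
I3: z[2]−=1.09, z[0]+=1.09
R6: Y=0.03509+0.000j on G[0,1]
R7: Y=0.0007353+0.000j on G[1,2]
I4: z[2]−=0.0594, z[1]+=0.0594
L1: Y=0.000-0.01707j on G[3,1]
C1: Y=0.000+0.01043j on G[1,0]
C2: Y=0.000+0.002796j on G[2,3]
R8: Y=0.02899+0.000j on G[3,0]
L2: Y=0.000-0.6239j on G[2,0]
L3: Y=0.000-0.004119j on G[3,0]
R9: Y=0.0002252+0.000j on G[1,3]
C3: Y=0.000+0.02469j on G[1,2]
V1: row V0−V1=25.7, i_V1 at 0,1
solve → V1=-25.70+0.000j, V2=0.6810-2.737j, V3=2.047+16.37j
aux → i_V1=-7.391-0.4471j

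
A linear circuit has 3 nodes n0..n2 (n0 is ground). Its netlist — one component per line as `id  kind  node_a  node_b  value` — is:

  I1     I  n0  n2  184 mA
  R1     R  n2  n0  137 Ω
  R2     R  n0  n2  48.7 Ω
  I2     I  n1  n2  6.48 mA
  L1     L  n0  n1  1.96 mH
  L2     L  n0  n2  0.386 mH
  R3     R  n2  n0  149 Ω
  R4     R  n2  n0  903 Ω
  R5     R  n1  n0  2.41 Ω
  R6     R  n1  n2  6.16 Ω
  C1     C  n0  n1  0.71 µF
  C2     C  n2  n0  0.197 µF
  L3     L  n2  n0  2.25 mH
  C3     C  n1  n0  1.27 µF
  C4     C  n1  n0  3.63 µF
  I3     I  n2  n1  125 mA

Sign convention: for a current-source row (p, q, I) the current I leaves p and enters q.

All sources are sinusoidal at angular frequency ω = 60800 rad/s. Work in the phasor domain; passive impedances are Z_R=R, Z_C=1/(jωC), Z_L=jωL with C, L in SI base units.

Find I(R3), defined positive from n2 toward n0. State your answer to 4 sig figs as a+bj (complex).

Apply KCL at each of the 2 non-ground nodes and solve the resulting linear system.
Node n1: branches {I2, L1, R5, R6, C1, C3, C4, I3} → V_1 = 0.2682-0.1620j
Node n2: branches {I1, R1, R2, I2, L2, R3, R4, R6, C2, L3, I3} → V_2 = 0.5557-0.02633j

0.003729-0.0001767j A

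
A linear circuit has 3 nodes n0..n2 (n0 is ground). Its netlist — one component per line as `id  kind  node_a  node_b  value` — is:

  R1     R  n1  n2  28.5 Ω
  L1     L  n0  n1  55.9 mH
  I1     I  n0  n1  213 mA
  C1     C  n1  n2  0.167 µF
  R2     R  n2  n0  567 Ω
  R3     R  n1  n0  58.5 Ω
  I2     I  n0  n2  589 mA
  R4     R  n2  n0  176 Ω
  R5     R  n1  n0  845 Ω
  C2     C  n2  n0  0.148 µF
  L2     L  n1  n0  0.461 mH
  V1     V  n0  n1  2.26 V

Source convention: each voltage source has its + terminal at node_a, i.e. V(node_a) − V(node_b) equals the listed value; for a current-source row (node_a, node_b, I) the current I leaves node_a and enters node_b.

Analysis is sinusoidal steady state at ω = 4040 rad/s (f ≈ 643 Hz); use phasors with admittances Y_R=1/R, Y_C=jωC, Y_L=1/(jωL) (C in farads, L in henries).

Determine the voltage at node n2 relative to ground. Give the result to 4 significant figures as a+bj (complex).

11.97-0.3940j V

MNA unknowns: 2 node voltages V₁..V_2 plus 1 source current (V1)
R1: Y=0.03509+0.000j on G[1,2]
L1: Y=0.000-0.004428j on G[0,1]
I1: z[0]−=0.213, z[1]+=0.213
C1: Y=0.000+0.0006747j on G[1,2]
R2: Y=0.001764+0.000j on G[2,0]
R3: Y=0.01709+0.000j on G[1,0]
I2: z[0]−=0.589, z[2]+=0.589
R4: Y=0.005682+0.000j on G[2,0]
R5: Y=0.001183+0.000j on G[1,0]
C2: Y=0.000+0.0005979j on G[2,0]
L2: Y=0.000-0.5369j on G[1,0]
V1: row V0−V1=2.26, i_V1 at 0,1
solve → V1=-2.260+0.000j, V2=11.97-0.3940j
aux → i_V1=-0.7539+1.228j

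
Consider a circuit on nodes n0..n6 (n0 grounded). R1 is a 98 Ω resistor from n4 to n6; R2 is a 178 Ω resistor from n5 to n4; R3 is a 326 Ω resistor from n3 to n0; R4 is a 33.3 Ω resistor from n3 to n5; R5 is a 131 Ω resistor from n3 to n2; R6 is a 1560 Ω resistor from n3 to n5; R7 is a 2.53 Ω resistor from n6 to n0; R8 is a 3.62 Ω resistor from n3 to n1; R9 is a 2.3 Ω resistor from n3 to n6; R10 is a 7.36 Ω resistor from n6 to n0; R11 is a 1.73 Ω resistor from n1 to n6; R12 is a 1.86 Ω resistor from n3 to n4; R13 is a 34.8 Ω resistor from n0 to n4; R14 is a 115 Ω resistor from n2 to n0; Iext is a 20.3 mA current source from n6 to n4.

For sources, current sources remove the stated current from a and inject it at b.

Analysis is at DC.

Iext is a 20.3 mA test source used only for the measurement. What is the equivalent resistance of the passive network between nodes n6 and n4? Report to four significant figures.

R_eq = 3.046 Ω

Element admittances at DC:
  Y(R1) = 0.01020 S between n4,n6
  Y(R2) = 0.005618 S between n5,n4
  Y(R3) = 0.003067 S between n3,n0
  Y(R4) = 0.03003 S between n3,n5
  Y(R5) = 0.007634 S between n3,n2
  Y(R6) = 0.0006410 S between n3,n5
  Y(R7) = 0.3953 S between n6,n0
  Y(R8) = 0.2762 S between n3,n1
  Y(R9) = 0.4348 S between n3,n6
  Y(R10) = 0.1359 S between n6,n0
  Y(R11) = 0.5780 S between n1,n6
  Y(R12) = 0.5376 S between n3,n4
  Y(R13) = 0.02874 S between n0,n4
  Y(R14) = 0.008696 S between n2,n0
  Iext: injects 0.0203 A into n4 (from n6)
Assemble and solve the 6×6 MNA system:
  V(n1)=0.005771  V(n2)=0.01176  V(n3)=0.02516  V(n4)=0.05833  V(n5)=0.03029  V(n6)=-0.003494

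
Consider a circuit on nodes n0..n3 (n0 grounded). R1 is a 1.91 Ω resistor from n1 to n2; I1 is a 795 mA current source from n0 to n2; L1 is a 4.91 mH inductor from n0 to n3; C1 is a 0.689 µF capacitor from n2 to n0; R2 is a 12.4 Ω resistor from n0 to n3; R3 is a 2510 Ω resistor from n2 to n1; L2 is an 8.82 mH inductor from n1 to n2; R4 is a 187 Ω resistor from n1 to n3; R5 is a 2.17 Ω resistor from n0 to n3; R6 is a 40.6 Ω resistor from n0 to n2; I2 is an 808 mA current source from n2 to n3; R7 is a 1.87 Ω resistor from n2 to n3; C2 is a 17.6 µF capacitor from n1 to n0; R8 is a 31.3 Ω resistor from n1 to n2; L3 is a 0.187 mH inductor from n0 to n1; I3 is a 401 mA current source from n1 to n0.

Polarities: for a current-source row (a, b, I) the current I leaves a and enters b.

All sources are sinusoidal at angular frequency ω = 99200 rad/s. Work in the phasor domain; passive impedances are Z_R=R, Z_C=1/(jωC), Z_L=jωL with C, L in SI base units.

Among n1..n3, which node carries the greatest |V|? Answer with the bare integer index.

3

MNA unknowns: 3 node voltages V₁..V_3
R1: Y=0.5236+0.000j on G[1,2]
I1: z[0]−=0.795, z[2]+=0.795
L1: Y=0.000-0.002053j on G[0,3]
C1: Y=0.000+0.06835j on G[2,0]
R2: Y=0.08065+0.000j on G[0,3]
R3: Y=0.0003984+0.000j on G[2,1]
L2: Y=0.000-0.001143j on G[1,2]
R4: Y=0.005348+0.000j on G[1,3]
R5: Y=0.4608+0.000j on G[0,3]
R6: Y=0.02463+0.000j on G[0,2]
I2: z[2]−=0.808, z[3]+=0.808
R7: Y=0.5348+0.000j on G[2,3]
C2: Y=0.000+1.746j on G[1,0]
R8: Y=0.03195+0.000j on G[1,2]
L3: Y=0.000-0.05391j on G[0,1]
I3: z[1]−=0.401, z[0]+=0.401
solve → V1=-0.02085+0.08178j, V2=0.4422+0.01994j, V3=0.9656+0.01210j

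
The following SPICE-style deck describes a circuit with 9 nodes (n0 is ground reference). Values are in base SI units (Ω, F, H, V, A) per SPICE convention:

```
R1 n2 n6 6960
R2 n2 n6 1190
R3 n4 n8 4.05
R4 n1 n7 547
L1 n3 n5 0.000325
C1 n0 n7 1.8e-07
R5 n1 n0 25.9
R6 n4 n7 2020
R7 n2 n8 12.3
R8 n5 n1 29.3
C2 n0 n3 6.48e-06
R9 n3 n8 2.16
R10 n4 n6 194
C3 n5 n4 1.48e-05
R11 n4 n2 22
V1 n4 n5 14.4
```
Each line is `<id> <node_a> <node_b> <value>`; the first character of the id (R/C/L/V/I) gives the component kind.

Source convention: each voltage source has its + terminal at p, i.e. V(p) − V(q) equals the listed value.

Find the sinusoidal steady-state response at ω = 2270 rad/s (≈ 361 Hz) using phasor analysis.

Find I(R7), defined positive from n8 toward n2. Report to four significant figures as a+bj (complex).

Element admittances at ω=2270 rad/s:
  Y(R1) = 0.0001437+0.000j S between n2,n6
  Y(R2) = 0.0008403+0.000j S between n2,n6
  Y(R3) = 0.2469+0.000j S between n4,n8
  Y(R4) = 0.001828+0.000j S between n1,n7
  Y(L1) = 0.000-1.355j S between n3,n5
  Y(C1) = 0.000+0.0004086j S between n0,n7
  Y(R5) = 0.03861+0.000j S between n1,n0
  Y(R6) = 0.0004950+0.000j S between n4,n7
  Y(R7) = 0.08130+0.000j S between n2,n8
  Y(R8) = 0.03413+0.000j S between n5,n1
  Y(C2) = 0.000+0.01471j S between n0,n3
  Y(R9) = 0.4630+0.000j S between n3,n8
  Y(R10) = 0.005155+0.000j S between n4,n6
  Y(C3) = 0.000+0.03360j S between n5,n4
  Y(R11) = 0.04545+0.000j S between n4,n2
  V1: constraint V(n4)−V(n5) = 14.4
Assemble and solve the 9×9 MNA system:
  V(n1)=0.3862-0.3810j  V(n2)=9.416-0.05031j  V(n3)=0.9076+1.043j  V(n4)=15.07-0.7762j  V(n5)=0.6655-0.7762j  V(n6)=14.16-0.6598j  V(n7)=3.329-1.051j  V(n8)=6.200+0.3629j
  i(V1)=-2.456-0.1691j

-0.2615+0.03359j A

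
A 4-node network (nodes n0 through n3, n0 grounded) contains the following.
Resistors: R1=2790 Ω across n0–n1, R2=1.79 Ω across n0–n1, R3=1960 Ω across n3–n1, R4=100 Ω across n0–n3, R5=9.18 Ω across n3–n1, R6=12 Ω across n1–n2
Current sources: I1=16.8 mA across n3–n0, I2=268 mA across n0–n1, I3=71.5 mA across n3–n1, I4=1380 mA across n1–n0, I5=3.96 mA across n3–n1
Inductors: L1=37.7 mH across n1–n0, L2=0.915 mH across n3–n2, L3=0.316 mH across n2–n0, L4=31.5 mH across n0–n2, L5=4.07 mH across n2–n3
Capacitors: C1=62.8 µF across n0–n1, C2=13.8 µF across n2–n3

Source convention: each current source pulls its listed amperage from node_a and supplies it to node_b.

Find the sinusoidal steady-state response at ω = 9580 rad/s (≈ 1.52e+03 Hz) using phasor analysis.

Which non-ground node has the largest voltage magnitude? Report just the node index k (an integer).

Apply KCL at each of the 3 non-ground nodes and solve the resulting linear system.
Node n1: branches {R1, R2, L1, R3, I2, R5, I3, C1, I4, R6, I5} → V_1 = -0.9747+0.8612j
Node n2: branches {L2, L3, C2, R6, L4, L5} → V_2 = -0.2856-0.1529j
Node n3: branches {I1, L2, R3, R4, R5, I3, C2, L5, I5} → V_3 = -1.719+0.6988j

3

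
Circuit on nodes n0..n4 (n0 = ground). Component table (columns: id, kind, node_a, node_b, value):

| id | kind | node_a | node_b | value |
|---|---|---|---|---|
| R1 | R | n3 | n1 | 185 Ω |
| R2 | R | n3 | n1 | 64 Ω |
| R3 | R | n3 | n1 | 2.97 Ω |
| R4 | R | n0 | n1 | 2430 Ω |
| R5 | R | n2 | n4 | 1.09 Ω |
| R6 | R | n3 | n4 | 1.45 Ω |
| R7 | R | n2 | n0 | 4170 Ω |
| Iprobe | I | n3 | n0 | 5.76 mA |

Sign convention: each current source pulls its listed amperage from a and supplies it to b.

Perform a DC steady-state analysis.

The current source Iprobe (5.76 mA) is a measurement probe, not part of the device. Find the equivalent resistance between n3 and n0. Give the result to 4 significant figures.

R_eq = 1537. Ω

Element admittances at DC:
  Y(R1) = 0.005405 S between n3,n1
  Y(R2) = 0.01562 S between n3,n1
  Y(R3) = 0.3367 S between n3,n1
  Y(R4) = 0.0004115 S between n0,n1
  Y(R5) = 0.9174 S between n2,n4
  Y(R6) = 0.6897 S between n3,n4
  Y(R7) = 0.0002398 S between n2,n0
  Iprobe: injects 0.00576 A into n0 (from n3)
Assemble and solve the 4×4 MNA system:
  V(n1)=-8.842  V(n2)=-8.846  V(n3)=-8.852  V(n4)=-8.849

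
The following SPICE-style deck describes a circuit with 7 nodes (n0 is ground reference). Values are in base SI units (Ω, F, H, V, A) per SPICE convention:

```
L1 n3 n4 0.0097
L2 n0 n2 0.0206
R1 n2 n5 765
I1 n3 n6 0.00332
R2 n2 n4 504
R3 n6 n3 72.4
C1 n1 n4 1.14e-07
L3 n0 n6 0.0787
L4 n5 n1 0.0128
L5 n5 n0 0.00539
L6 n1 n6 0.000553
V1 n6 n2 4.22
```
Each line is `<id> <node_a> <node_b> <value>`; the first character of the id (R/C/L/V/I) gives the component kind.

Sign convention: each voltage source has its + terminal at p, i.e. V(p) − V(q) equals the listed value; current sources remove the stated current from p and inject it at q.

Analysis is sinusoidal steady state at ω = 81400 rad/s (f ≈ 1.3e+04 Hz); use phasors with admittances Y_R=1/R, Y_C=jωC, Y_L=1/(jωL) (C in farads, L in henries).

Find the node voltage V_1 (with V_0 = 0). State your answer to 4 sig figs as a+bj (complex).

2.763+0.7704j V

Apply KCL at each of the 6 non-ground nodes and solve the resulting linear system.
Node n1: branches {C1, L4, L6} → V_1 = 2.763+0.7704j
Node n2: branches {L2, R1, R2, V1} → V_2 = -1.387+1.211j
Node n3: branches {L1, I1, R3} → V_3 = 2.638+1.209j
Node n4: branches {L1, R2, C1} → V_4 = 2.661+1.704j
Node n5: branches {R1, L4, L5} → V_5 = 0.1689-0.3997j
Node n6: branches {I1, R3, L3, L6, V1} → V_6 = 2.833+1.211j
Source currents: i(V1)=-0.009345+0.001955j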